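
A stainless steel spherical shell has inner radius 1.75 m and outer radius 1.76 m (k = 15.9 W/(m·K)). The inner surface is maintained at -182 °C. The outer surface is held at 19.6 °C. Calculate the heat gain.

Q = 4πk·ΔT/(1/r₁ − 1/r₂) = 4π × 15.9 × 201.6 / (1/1.75 − 1/1.76) = 1.24×10^7 W

Q = 1.24×10^7 W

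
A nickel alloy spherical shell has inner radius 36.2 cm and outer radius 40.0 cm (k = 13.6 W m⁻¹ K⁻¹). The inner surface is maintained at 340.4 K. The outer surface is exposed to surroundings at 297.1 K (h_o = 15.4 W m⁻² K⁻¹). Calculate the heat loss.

Resistance network (inner→outer):
  R_nickel alloy = (1/0.362 − 1/0.400)/(4πk) = 0.2624/(4π·13.6) = 0.001536 K/W
  R_conv,out = 1/(4πr²h) = 1/(4π·0.400²·15.4) = 0.03230 K/W
ΣR = 0.001536 + 0.03230 = 0.03384 K/W
Q = ΔT/ΣR = (340.4 K − 297.1 K)/0.03384 = 1280 W

Q = 1280 W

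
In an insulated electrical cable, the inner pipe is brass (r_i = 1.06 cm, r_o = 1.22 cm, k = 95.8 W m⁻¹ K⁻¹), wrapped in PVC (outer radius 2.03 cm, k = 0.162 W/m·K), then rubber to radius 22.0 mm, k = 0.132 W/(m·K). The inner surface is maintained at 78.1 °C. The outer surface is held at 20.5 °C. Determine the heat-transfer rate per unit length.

Q' = 96.4 W/m

Series thermal resistances, inner to outer:
  R'_brass = ln(0.0122/0.0106)/(2πk) = 0.1406/(2π·95.8) = 2.336×10^-4 m·K/W
  R'_PVC = ln(0.0203/0.0122)/(2πk) = 0.5092/(2π·0.162) = 0.5002 m·K/W
  R'_rubber = ln(0.0220/0.0203)/(2πk) = 0.08042/(2π·0.132) = 0.09697 m·K/W
ΣR = 2.336×10^-4 + 0.5002 + 0.09697 = 0.5974 m·K/W
Q' = ΔT/ΣR = (78.1 °C − 20.5 °C)/0.5974 = 96.4 W/m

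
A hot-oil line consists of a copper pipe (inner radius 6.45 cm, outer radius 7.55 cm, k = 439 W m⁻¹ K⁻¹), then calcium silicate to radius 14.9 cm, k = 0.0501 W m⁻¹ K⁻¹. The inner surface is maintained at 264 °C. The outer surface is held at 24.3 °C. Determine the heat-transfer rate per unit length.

Resistance network (inner→outer):
  R'_copper = ln(0.0755/0.0645)/(2πk) = 0.1575/(2π·439) = 5.709×10^-5 m·K/W
  R'_calcium silicate = ln(0.149/0.0755)/(2πk) = 0.6798/(2π·0.0501) = 2.160 m·K/W
ΣR = 5.709×10^-5 + 2.160 = 2.160 m·K/W
Q' = ΔT/ΣR = (264 °C − 24.3 °C)/2.160 = 111 W/m

Q' = 111 W/m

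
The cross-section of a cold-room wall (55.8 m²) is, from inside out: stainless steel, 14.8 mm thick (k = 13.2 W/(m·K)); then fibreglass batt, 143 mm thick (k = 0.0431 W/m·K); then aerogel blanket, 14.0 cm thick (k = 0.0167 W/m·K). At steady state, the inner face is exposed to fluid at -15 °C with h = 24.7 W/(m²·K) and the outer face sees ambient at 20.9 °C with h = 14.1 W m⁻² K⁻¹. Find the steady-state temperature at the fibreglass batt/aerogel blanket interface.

Series thermal resistances, inner to outer:
  R_conv,in = 1/(hA) = 1/(24.7·55.8) = 7.256×10^-4 K/W
  R_stainless steel = L/(kA) = 0.0148/(13.2·55.8) = 2.009×10^-5 K/W
  R_fibreglass batt = L/(kA) = 0.143/(0.0431·55.8) = 0.05946 K/W
  R_aerogel blanket = L/(kA) = 0.140/(0.0167·55.8) = 0.1502 K/W
  R_conv,out = 1/(hA) = 1/(14.1·55.8) = 0.001271 K/W
ΣR = 7.256×10^-4 + 2.009×10^-5 + 0.05946 + 0.1502 + 0.001271 = 0.2117 K/W
Q = ΔT/ΣR = (-15 °C − 20.9 °C)/0.2117 = -169.6 W
From the inner boundary to the fibreglass batt/aerogel blanket interface, ΣR_partial = 0.06021 K/W.
T_interface = T_in − Q·ΣR_partial = -15 °C − (-169.6)(0.06021) = -4.79 °C

T = -4.79 °C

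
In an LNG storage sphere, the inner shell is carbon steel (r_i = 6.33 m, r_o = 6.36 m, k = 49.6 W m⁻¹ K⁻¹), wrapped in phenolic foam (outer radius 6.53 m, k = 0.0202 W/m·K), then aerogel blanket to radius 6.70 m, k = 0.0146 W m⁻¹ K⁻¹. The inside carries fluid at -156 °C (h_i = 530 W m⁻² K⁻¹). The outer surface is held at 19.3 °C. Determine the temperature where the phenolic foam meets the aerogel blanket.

T = -80.2 °C

Treat each layer as a resistance in series:
  R_conv,in = 1/(4πr²h) = 1/(4π·6.33²·530) = 3.747×10^-6 K/W
  R_carbon steel = (1/6.33 − 1/6.36)/(4πk) = 7.452×10^-4/(4π·49.6) = 1.196×10^-6 K/W
  R_phenolic foam = (1/6.36 − 1/6.53)/(4πk) = 0.004093/(4π·0.0202) = 0.01613 K/W
  R_aerogel blanket = (1/6.53 − 1/6.70)/(4πk) = 0.003886/(4π·0.0146) = 0.02118 K/W
ΣR = 3.747×10^-6 + 1.196×10^-6 + 0.01613 + 0.02118 = 0.03731 K/W
Q = ΔT/ΣR = (-156 °C − 19.3 °C)/0.03731 = -4698 W
From the inner boundary to the phenolic foam/aerogel blanket interface, ΣR_partial = 0.01613 K/W.
T_interface = T_in − Q·ΣR_partial = -156 °C − (-4698)(0.01613) = -80.2 °C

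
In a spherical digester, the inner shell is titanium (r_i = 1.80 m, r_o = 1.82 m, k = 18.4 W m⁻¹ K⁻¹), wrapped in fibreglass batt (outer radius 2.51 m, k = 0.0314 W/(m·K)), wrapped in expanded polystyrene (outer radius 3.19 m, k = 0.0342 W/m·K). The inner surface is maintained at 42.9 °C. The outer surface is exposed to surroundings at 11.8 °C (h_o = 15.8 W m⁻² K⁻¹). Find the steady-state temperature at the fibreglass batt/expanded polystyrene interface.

Series thermal resistances, inner to outer:
  R_titanium = (1/1.80 − 1/1.82)/(4πk) = 0.006105/(4π·18.4) = 2.640×10^-5 K/W
  R_fibreglass batt = (1/1.82 − 1/2.51)/(4πk) = 0.1510/(4π·0.0314) = 0.3828 K/W
  R_expanded polystyrene = (1/2.51 − 1/3.19)/(4πk) = 0.08493/(4π·0.0342) = 0.1976 K/W
  R_conv,out = 1/(4πr²h) = 1/(4π·3.19²·15.8) = 4.949×10^-4 K/W
ΣR = 2.640×10^-5 + 0.3828 + 0.1976 + 4.949×10^-4 = 0.5809 K/W
Q = ΔT/ΣR = (42.9 °C − 11.8 °C)/0.5809 = 53.54 W
From the inner boundary to the fibreglass batt/expanded polystyrene interface, ΣR_partial = 0.3828 K/W.
T_interface = T_in − Q·ΣR_partial = 42.9 °C − (53.54)(0.3828) = 22.4 °C

T = 22.4 °C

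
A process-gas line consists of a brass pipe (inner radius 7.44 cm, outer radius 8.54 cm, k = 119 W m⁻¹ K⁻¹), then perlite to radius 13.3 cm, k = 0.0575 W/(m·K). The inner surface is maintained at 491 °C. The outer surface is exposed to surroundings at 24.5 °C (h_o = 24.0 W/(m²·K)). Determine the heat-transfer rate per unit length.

Q' = 366 W/m

Resistance network (inner→outer):
  R'_brass = ln(0.0854/0.0744)/(2πk) = 0.1379/(2π·119) = 1.844×10^-4 m·K/W
  R'_perlite = ln(0.133/0.0854)/(2πk) = 0.4430/(2π·0.0575) = 1.226 m·K/W
  R'_conv,out = 1/(2πr h) = 1/(2π·0.133·24.0) = 0.04986 m·K/W
ΣR = 1.844×10^-4 + 1.226 + 0.04986 = 1.276 m·K/W
Q' = ΔT/ΣR = (491 °C − 24.5 °C)/1.276 = 366 W/m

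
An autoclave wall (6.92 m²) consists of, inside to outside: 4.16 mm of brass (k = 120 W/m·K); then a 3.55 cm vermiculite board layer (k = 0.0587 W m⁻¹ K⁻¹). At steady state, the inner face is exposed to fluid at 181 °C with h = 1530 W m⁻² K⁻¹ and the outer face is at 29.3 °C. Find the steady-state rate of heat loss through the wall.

Q = 1730 W

Resistance network (inner→outer):
  R_conv,in = 1/(hA) = 1/(1530·6.92) = 9.445×10^-5 K/W
  R_brass = L/(kA) = 0.00416/(120·6.92) = 5.010×10^-6 K/W
  R_vermiculite board = L/(kA) = 0.0355/(0.0587·6.92) = 0.08739 K/W
ΣR = 9.445×10^-5 + 5.010×10^-6 + 0.08739 = 0.08749 K/W
Q = ΔT/ΣR = (181 °C − 29.3 °C)/0.08749 = 1730 W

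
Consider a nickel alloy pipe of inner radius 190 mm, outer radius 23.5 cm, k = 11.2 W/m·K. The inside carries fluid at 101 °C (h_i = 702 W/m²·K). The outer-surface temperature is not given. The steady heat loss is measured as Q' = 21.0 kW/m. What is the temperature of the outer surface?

T_out = 12.5 °C

Series resistances:
  R'_conv,in = 1/(2πr h) = 1/(2π·0.190·702) = 0.001193 m·K/W
  R'_nickel alloy = ln(0.235/0.190)/(2πk) = 0.2126/(2π·11.2) = 0.003021 m·K/W
ΣR = 0.004214 m·K/W
ΔT = Q'·ΣR = 21000 × 0.004214 = 88.49 K
Heat flows outward, so T_out = T_in − ΔT = 101 − 88.49 = 12.5 °C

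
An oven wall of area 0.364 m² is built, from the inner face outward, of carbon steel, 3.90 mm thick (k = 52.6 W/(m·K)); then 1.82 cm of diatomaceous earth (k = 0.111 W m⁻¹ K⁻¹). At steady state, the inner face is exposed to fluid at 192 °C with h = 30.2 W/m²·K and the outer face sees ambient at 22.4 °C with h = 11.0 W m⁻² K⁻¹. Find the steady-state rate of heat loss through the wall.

Q = 214 W

Resistance network (inner→outer):
  R_conv,in = 1/(hA) = 1/(30.2·0.364) = 0.09097 K/W
  R_carbon steel = L/(kA) = 0.00390/(52.6·0.364) = 2.037×10^-4 K/W
  R_diatomaceous earth = L/(kA) = 0.0182/(0.111·0.364) = 0.4505 K/W
  R_conv,out = 1/(hA) = 1/(11.0·0.364) = 0.2498 K/W
ΣR = 0.09097 + 2.037×10^-4 + 0.4505 + 0.2498 = 0.7915 K/W
Q = ΔT/ΣR = (192 °C − 22.4 °C)/0.7915 = 214 W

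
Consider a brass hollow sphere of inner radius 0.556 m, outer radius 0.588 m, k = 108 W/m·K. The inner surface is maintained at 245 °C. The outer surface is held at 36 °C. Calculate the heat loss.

Q = 4πk·ΔT/(1/r₁ − 1/r₂) = 4π × 108 × 209 / (1/0.556 − 1/0.588) = 2.90×10^6 W

Q = 2900 kW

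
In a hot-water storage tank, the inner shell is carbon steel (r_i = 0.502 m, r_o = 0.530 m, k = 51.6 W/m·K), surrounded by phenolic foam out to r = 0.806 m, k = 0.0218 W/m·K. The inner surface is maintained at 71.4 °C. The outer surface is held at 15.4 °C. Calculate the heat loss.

Series thermal resistances, inner to outer:
  R_carbon steel = (1/0.502 − 1/0.530)/(4πk) = 0.1052/(4π·51.6) = 1.623×10^-4 K/W
  R_phenolic foam = (1/0.530 − 1/0.806)/(4πk) = 0.6461/(4π·0.0218) = 2.358 K/W
ΣR = 1.623×10^-4 + 2.358 = 2.358 K/W
Q = ΔT/ΣR = (71.4 °C − 15.4 °C)/2.358 = 23.7 W

Q = 23.7 W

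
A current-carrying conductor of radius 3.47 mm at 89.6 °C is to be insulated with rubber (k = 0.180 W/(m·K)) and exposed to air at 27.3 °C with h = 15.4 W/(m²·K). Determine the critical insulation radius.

r_cr = 1.17 cm

For a cylinder, r_cr = k_ins/h = 0.180/15.4 = 0.0117 m = 1.17 cm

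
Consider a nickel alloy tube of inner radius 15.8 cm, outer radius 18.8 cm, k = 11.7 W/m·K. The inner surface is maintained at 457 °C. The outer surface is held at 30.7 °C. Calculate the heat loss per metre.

Q' = 2πk·ΔT/ln(r₂/r₁) = 2π × 11.7 × 426.3 / ln(0.188/0.158) = 1.80×10^5 W/m

Q' = 180 kW/m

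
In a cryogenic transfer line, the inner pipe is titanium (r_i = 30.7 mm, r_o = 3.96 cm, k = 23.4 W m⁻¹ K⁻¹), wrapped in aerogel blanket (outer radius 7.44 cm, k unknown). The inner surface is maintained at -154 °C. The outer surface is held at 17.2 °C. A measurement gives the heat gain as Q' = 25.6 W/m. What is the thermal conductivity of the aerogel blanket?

ΣR = ΔT/Q' = |-154 − 17.2|/25.6 = 6.687 m·K/W
Known resistances:
  R'_titanium = ln(0.0396/0.0307)/(2πk) = 0.2546/(2π·23.4) = 0.001731 m·K/W
R_aerogel blanket = ΣR − ΣR_known = 6.687 − 0.001731 = 6.685 m·K/W
ln(r₂/r₁)/(2πk) = 6.685 ⇒ k = 0.6306/(2π·6.685) = 0.0150 W/m·K

k = 0.0150 W/m·K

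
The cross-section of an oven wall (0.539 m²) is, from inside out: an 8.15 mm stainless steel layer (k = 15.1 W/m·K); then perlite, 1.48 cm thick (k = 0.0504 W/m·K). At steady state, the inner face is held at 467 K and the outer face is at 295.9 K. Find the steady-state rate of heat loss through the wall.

Resistance network (inner→outer):
  R_stainless steel = L/(kA) = 0.00815/(15.1·0.539) = 0.001001 K/W
  R_perlite = L/(kA) = 0.0148/(0.0504·0.539) = 0.5448 K/W
ΣR = 0.001001 + 0.5448 = 0.5458 K/W
Q = ΔT/ΣR = (467 K − 295.9 K)/0.5458 = 313 W

Q = 313 W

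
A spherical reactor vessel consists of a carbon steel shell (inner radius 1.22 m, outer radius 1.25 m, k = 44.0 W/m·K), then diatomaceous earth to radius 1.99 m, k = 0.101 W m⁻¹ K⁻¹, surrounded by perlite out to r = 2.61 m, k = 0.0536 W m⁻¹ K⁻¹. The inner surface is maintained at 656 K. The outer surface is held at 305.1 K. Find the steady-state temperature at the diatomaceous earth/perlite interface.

T = 456 K

Series thermal resistances, inner to outer:
  R_carbon steel = (1/1.22 − 1/1.25)/(4πk) = 0.01967/(4π·44.0) = 3.558×10^-5 K/W
  R_diatomaceous earth = (1/1.25 − 1/1.99)/(4πk) = 0.2975/(4π·0.101) = 0.2344 K/W
  R_perlite = (1/1.99 − 1/2.61)/(4πk) = 0.1194/(4π·0.0536) = 0.1772 K/W
ΣR = 3.558×10^-5 + 0.2344 + 0.1772 = 0.4116 K/W
Q = ΔT/ΣR = (656 K − 305.1 K)/0.4116 = 852.5 W
From the inner boundary to the diatomaceous earth/perlite interface, ΣR_partial = 0.2344 K/W.
T_interface = T_in − Q·ΣR_partial = 656 K − (852.5)(0.2344) = 456 K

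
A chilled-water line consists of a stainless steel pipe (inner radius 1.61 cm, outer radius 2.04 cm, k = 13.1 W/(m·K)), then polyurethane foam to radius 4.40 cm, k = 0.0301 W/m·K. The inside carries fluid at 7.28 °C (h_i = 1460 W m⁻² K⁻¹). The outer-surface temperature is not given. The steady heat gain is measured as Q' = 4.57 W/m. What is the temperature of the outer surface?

Sum the resistances:
  R'_conv,in = 1/(2πr h) = 1/(2π·0.0161·1460) = 0.006771 m·K/W
  R'_stainless steel = ln(0.0204/0.0161)/(2πk) = 0.2367/(2π·13.1) = 0.002876 m·K/W
  R'_polyurethane foam = ln(0.0440/0.0204)/(2πk) = 0.7687/(2π·0.0301) = 4.064 m·K/W
ΣR = 4.074 m·K/W
ΔT = Q'·ΣR = 4.57 × 4.074 = 18.62 K
Heat flows inward, so T_out = T_in + ΔT = 7.28 + 18.62 = 25.9 °C

T_out = 25.9 °C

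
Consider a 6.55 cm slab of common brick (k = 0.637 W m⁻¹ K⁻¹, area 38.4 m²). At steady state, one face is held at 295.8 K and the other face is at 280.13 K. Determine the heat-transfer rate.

Q = kA·ΔT/L = 0.637 × 38.4 × |295.8 K − 280.13 K| / 0.0655 = 5850 W

Q = 5.85 kW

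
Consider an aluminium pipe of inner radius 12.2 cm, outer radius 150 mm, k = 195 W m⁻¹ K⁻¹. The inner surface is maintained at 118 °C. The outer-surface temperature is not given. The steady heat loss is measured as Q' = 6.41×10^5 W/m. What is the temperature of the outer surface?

Series resistances:
  R'_aluminium = ln(0.150/0.122)/(2πk) = 0.2066/(2π·195) = 1.686×10^-4 m·K/W
ΣR = 1.686×10^-4 m·K/W
ΔT = Q'·ΣR = 6.41×10^5 × 1.686×10^-4 = 108.1 K
Heat flows outward, so T_out = T_in − ΔT = 118 − 108.1 = 9.9 °C

T_out = 9.9 °C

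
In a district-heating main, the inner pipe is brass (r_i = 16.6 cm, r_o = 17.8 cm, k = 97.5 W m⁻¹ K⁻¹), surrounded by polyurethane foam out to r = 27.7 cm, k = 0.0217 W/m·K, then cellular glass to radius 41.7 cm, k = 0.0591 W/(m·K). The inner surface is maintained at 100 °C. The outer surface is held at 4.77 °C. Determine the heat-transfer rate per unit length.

Q' = 21.9 W/m

Series thermal resistances, inner to outer:
  R'_brass = ln(0.178/0.166)/(2πk) = 0.06980/(2π·97.5) = 1.139×10^-4 m·K/W
  R'_polyurethane foam = ln(0.277/0.178)/(2πk) = 0.4422/(2π·0.0217) = 3.243 m·K/W
  R'_cellular glass = ln(0.417/0.277)/(2πk) = 0.4091/(2π·0.0591) = 1.102 m·K/W
ΣR = 1.139×10^-4 + 3.243 + 1.102 = 4.345 m·K/W
Q' = ΔT/ΣR = (100 °C − 4.77 °C)/4.345 = 21.9 W/m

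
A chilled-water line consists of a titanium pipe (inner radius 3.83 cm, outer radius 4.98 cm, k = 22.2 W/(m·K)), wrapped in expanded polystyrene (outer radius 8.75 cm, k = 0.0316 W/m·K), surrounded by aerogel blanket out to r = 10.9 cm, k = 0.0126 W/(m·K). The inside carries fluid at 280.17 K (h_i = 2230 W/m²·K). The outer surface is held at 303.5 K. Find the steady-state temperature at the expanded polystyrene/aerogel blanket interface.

Series thermal resistances, inner to outer:
  R'_conv,in = 1/(2πr h) = 1/(2π·0.0383·2230) = 0.001863 m·K/W
  R'_titanium = ln(0.0498/0.0383)/(2πk) = 0.2626/(2π·22.2) = 0.001882 m·K/W
  R'_expanded polystyrene = ln(0.0875/0.0498)/(2πk) = 0.5636/(2π·0.0316) = 2.839 m·K/W
  R'_aerogel blanket = ln(0.109/0.0875)/(2πk) = 0.2197/(2π·0.0126) = 2.775 m·K/W
ΣR = 0.001863 + 0.001882 + 2.839 + 2.775 = 5.618 m·K/W
Q' = ΔT/ΣR = (280.17 K − 303.5 K)/5.618 = -4.153 W/m
From the inner boundary to the expanded polystyrene/aerogel blanket interface, ΣR_partial = 2.843 m·K/W.
T_interface = T_in − Q'·ΣR_partial = 280.17 K − (-4.153)(2.843) = 292.0 K

T = 292.0 K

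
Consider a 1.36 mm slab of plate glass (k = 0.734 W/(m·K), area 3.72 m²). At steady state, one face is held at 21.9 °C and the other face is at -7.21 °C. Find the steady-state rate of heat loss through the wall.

Q = 58.4 kW

Q = kA·ΔT/L = 0.734 × 3.72 × |21.9 °C − -7.21 °C| / 0.00136 = 58400 W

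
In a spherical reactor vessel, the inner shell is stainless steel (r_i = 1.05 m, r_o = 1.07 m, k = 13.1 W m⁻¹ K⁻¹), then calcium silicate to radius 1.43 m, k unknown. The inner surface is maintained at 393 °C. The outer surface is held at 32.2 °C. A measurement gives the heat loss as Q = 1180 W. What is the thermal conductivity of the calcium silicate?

ΣR = ΔT/Q = |393 − 32.2|/1180 = 0.3058 K/W
Known resistances:
  R_stainless steel = (1/1.05 − 1/1.07)/(4πk) = 0.01780/(4π·13.1) = 1.081×10^-4 K/W
R_calcium silicate = ΣR − ΣR_known = 0.3058 − 1.081×10^-4 = 0.3057 K/W
(1/r₁−1/r₂)/(4πk) = 0.3057 ⇒ k = 0.2353/(4π·0.3057) = 0.0613 W/m·K

k = 0.0613 W/m·K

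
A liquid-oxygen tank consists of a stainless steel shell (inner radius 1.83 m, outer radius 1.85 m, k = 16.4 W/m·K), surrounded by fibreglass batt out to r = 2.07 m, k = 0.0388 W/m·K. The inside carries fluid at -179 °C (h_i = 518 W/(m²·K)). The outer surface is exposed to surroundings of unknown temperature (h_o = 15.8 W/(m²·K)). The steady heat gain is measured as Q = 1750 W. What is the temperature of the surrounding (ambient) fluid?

T_out = 29.4 °C

Sum the resistances:
  R_conv,in = 1/(4πr²h) = 1/(4π·1.83²·518) = 4.587×10^-5 K/W
  R_stainless steel = (1/1.83 − 1/1.85)/(4πk) = 0.005908/(4π·16.4) = 2.867×10^-5 K/W
  R_fibreglass batt = (1/1.85 − 1/2.07)/(4πk) = 0.05745/(4π·0.0388) = 0.1178 K/W
  R_conv,out = 1/(4πr²h) = 1/(4π·2.07²·15.8) = 0.001175 K/W
ΣR = 0.1191 K/W
ΔT = Q·ΣR = 1750 × 0.1191 = 208.4 K
Heat flows inward, so T_out = T_in + ΔT = -179 + 208.4 = 29.4 °C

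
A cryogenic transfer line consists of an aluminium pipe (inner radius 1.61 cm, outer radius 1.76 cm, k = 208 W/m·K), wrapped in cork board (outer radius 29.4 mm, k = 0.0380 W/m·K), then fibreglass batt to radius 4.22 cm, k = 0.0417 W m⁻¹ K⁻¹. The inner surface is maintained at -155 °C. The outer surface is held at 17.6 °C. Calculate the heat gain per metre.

Treat each layer as a resistance in series:
  R'_aluminium = ln(0.0176/0.0161)/(2πk) = 0.08908/(2π·208) = 6.816×10^-5 m·K/W
  R'_cork board = ln(0.0294/0.0176)/(2πk) = 0.5131/(2π·0.0380) = 2.149 m·K/W
  R'_fibreglass batt = ln(0.0422/0.0294)/(2πk) = 0.3614/(2π·0.0417) = 1.379 m·K/W
ΣR = 6.816×10^-5 + 2.149 + 1.379 = 3.528 m·K/W
Q' = ΔT/ΣR = (-155 °C − 17.6 °C)/3.528 = -48.9 W/m
(Negative Q' ⇒ heat flows inward; heat gain = 48.9 W/m.)

Q' = 48.9 W/m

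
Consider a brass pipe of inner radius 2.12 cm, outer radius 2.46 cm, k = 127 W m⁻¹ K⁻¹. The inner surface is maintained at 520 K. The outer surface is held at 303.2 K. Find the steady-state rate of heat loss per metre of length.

Q' = 1160 kW/m

Q' = 2πk·ΔT/ln(r₂/r₁) = 2π × 127 × 216.8 / ln(0.0246/0.0212) = 1.16×10^6 W/m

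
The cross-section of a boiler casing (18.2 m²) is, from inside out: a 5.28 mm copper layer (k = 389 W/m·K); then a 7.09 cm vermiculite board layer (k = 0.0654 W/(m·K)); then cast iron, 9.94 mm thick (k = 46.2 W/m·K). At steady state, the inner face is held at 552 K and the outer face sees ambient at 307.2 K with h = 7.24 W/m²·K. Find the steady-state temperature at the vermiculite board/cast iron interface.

T = 334.9 K

Resistance network (inner→outer):
  R_copper = L/(kA) = 0.00528/(389·18.2) = 7.458×10^-7 K/W
  R_vermiculite board = L/(kA) = 0.0709/(0.0654·18.2) = 0.05957 K/W
  R_cast iron = L/(kA) = 0.00994/(46.2·18.2) = 1.182×10^-5 K/W
  R_conv,out = 1/(hA) = 1/(7.24·18.2) = 0.007589 K/W
ΣR = 7.458×10^-7 + 0.05957 + 1.182×10^-5 + 0.007589 = 0.06717 K/W
Q = ΔT/ΣR = (552 K − 307.2 K)/0.06717 = 3644 W
From the inner boundary to the vermiculite board/cast iron interface, ΣR_partial = 0.05957 K/W.
T_interface = T_in − Q·ΣR_partial = 552 K − (3644)(0.05957) = 334.9 K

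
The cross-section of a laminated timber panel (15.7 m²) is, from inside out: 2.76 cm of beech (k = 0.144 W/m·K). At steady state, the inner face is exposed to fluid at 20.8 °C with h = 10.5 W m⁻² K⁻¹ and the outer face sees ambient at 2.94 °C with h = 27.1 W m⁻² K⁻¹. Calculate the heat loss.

Q = 866 W

Series thermal resistances, inner to outer:
  R_conv,in = 1/(hA) = 1/(10.5·15.7) = 0.006066 K/W
  R_beech = L/(kA) = 0.0276/(0.144·15.7) = 0.01221 K/W
  R_conv,out = 1/(hA) = 1/(27.1·15.7) = 0.002350 K/W
ΣR = 0.006066 + 0.01221 + 0.002350 = 0.02063 K/W
Q = ΔT/ΣR = (20.8 °C − 2.94 °C)/0.02063 = 866 W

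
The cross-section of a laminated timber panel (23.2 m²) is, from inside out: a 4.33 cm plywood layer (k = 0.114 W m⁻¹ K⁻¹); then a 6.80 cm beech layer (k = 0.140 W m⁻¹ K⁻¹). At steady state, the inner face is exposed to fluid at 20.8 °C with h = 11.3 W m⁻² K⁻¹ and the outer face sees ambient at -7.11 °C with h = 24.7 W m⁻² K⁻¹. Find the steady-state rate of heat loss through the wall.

Series thermal resistances, inner to outer:
  R_conv,in = 1/(hA) = 1/(11.3·23.2) = 0.003814 K/W
  R_plywood = L/(kA) = 0.0433/(0.114·23.2) = 0.01637 K/W
  R_beech = L/(kA) = 0.0680/(0.140·23.2) = 0.02094 K/W
  R_conv,out = 1/(hA) = 1/(24.7·23.2) = 0.001745 K/W
ΣR = 0.003814 + 0.01637 + 0.02094 + 0.001745 = 0.04287 K/W
Q = ΔT/ΣR = (20.8 °C − -7.11 °C)/0.04287 = 651 W

Q = 651 W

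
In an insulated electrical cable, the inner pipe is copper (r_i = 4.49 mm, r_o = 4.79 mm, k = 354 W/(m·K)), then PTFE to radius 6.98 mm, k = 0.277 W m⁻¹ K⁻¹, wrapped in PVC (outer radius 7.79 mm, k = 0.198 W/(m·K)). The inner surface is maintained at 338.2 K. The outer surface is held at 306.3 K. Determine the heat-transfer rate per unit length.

Series thermal resistances, inner to outer:
  R'_copper = ln(0.00479/0.00449)/(2πk) = 0.06468/(2π·354) = 2.908×10^-5 m·K/W
  R'_PTFE = ln(0.00698/0.00479)/(2πk) = 0.3765/(2π·0.277) = 0.2163 m·K/W
  R'_PVC = ln(0.00779/0.00698)/(2πk) = 0.1098/(2π·0.198) = 0.08825 m·K/W
ΣR = 2.908×10^-5 + 0.2163 + 0.08825 = 0.3046 m·K/W
Q' = ΔT/ΣR = (338.2 K − 306.3 K)/0.3046 = 105 W/m

Q' = 105 W/m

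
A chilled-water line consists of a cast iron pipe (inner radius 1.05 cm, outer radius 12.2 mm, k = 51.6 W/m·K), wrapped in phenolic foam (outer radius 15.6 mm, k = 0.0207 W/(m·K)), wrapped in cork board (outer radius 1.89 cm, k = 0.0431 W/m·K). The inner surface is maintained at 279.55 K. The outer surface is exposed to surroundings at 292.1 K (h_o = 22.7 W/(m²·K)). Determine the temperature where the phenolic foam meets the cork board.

Resistance network (inner→outer):
  R'_cast iron = ln(0.0122/0.0105)/(2πk) = 0.1501/(2π·51.6) = 4.628×10^-4 m·K/W
  R'_phenolic foam = ln(0.0156/0.0122)/(2πk) = 0.2458/(2π·0.0207) = 1.890 m·K/W
  R'_cork board = ln(0.0189/0.0156)/(2πk) = 0.1919/(2π·0.0431) = 0.7086 m·K/W
  R'_conv,out = 1/(2πr h) = 1/(2π·0.0189·22.7) = 0.3710 m·K/W
ΣR = 4.628×10^-4 + 1.890 + 0.7086 + 0.3710 = 2.970 m·K/W
Q' = ΔT/ΣR = (279.55 K − 292.1 K)/2.970 = -4.226 W/m
From the inner boundary to the phenolic foam/cork board interface, ΣR_partial = 1.890 m·K/W.
T_interface = T_in − Q'·ΣR_partial = 279.55 K − (-4.226)(1.890) = 287.5 K

T = 287.5 K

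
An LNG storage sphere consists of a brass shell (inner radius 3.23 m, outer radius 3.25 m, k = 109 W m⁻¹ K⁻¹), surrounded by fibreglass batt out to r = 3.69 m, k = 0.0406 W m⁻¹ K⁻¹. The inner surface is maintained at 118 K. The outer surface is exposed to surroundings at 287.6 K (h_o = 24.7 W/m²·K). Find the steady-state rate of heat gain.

Resistance network (inner→outer):
  R_brass = (1/3.23 − 1/3.25)/(4πk) = 0.001905/(4π·109) = 1.391×10^-6 K/W
  R_fibreglass batt = (1/3.25 − 1/3.69)/(4πk) = 0.03669/(4π·0.0406) = 0.07191 K/W
  R_conv,out = 1/(4πr²h) = 1/(4π·3.69²·24.7) = 2.366×10^-4 K/W
ΣR = 1.391×10^-6 + 0.07191 + 2.366×10^-4 = 0.07215 K/W
Q = ΔT/ΣR = (118 K − 287.6 K)/0.07215 = -2350 W
(Negative Q ⇒ heat flows inward; heat gain = 2350 W.)

Q = 2.35 kW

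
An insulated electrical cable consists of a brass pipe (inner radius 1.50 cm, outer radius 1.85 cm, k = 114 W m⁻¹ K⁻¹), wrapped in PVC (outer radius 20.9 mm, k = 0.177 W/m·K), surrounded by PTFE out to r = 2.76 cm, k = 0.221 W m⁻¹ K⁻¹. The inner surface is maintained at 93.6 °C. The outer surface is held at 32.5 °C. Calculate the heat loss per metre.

Treat each layer as a resistance in series:
  R'_brass = ln(0.0185/0.0150)/(2πk) = 0.2097/(2π·114) = 2.928×10^-4 m·K/W
  R'_PVC = ln(0.0209/0.0185)/(2πk) = 0.1220/(2π·0.177) = 0.1097 m·K/W
  R'_PTFE = ln(0.0276/0.0209)/(2πk) = 0.2781/(2π·0.221) = 0.2003 m·K/W
ΣR = 2.928×10^-4 + 0.1097 + 0.2003 = 0.3103 m·K/W
Q' = ΔT/ΣR = (93.6 °C − 32.5 °C)/0.3103 = 197 W/m

Q' = 197 W/m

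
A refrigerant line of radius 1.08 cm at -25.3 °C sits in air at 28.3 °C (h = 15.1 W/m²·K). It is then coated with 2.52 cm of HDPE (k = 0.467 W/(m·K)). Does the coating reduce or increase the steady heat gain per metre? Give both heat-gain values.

Critical radius for a cylinder: r_cr = k/h = 0.0309 m = 3.09 cm.
Outer radius after coating: r₂ = 0.0108 + 0.0252 = 0.0360 m.
r₁ < r_cr < r₂: heat gain rises to a maximum at r_cr then falls. Whether the coating helps depends on whether Q(r₂) has dropped back below Q(r₁).
Bare: R = 1/(2πr₁h) = 0.9759 m·K/W; Q = 53.6/0.9759 = 54.9 W/m.
Coated: R = R_cond + R_conv = 0.7031 m·K/W; Q = 53.6/0.7031 = 76.2 W/m.

increases: 54.9 → 76.2 W/m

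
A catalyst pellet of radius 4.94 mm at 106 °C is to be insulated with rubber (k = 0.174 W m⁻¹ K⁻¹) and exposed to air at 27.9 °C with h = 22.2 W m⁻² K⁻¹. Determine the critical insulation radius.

r_cr = 1.57 cm

For a sphere, r_cr = 2k_ins/h = 2·0.174/22.2 = 0.0157 m = 1.57 cm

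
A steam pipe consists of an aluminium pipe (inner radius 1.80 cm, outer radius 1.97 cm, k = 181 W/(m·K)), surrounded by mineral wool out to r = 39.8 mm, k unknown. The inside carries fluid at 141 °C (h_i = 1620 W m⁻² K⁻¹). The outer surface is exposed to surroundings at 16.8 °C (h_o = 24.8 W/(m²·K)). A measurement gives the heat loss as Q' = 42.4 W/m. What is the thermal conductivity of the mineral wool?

ΣR = ΔT/Q' = |141 − 16.8|/42.4 = 2.929 m·K/W
Known resistances:
  R'_conv,in = 1/(2πr h) = 1/(2π·0.0180·1620) = 0.005458 m·K/W
  R'_aluminium = ln(0.0197/0.0180)/(2πk) = 0.09025/(2π·181) = 7.935×10^-5 m·K/W
  R'_conv,out = 1/(2πr h) = 1/(2π·0.0398·24.8) = 0.1612 m·K/W
R_mineral wool = ΣR − ΣR_known = 2.929 − 0.1667 = 2.762 m·K/W
ln(r₂/r₁)/(2πk) = 2.762 ⇒ k = 0.7032/(2π·2.762) = 0.0405 W/m·K

k = 0.0405 W/m·K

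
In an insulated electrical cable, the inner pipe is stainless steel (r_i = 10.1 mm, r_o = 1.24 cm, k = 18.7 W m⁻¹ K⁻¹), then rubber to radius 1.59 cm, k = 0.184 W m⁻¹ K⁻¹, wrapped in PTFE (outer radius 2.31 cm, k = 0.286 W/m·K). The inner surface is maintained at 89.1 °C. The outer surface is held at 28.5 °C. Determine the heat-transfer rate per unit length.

Q' = 143 W/m

Series thermal resistances, inner to outer:
  R'_stainless steel = ln(0.0124/0.0101)/(2πk) = 0.2052/(2π·18.7) = 0.001746 m·K/W
  R'_rubber = ln(0.0159/0.0124)/(2πk) = 0.2486/(2π·0.184) = 0.2151 m·K/W
  R'_PTFE = ln(0.0231/0.0159)/(2πk) = 0.3735/(2π·0.286) = 0.2079 m·K/W
ΣR = 0.001746 + 0.2151 + 0.2079 = 0.4247 m·K/W
Q' = ΔT/ΣR = (89.1 °C − 28.5 °C)/0.4247 = 143 W/m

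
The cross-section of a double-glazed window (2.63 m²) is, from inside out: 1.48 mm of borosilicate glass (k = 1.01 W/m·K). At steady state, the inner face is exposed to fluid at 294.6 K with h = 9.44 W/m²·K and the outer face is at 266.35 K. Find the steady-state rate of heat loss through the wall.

Treat each layer as a resistance in series:
  R_conv,in = 1/(hA) = 1/(9.44·2.63) = 0.04028 K/W
  R_borosilicate glass = L/(kA) = 0.00148/(1.01·2.63) = 5.572×10^-4 K/W
ΣR = 0.04028 + 5.572×10^-4 = 0.04084 K/W
Q = ΔT/ΣR = (294.6 K − 266.35 K)/0.04084 = 692 W

Q = 692 W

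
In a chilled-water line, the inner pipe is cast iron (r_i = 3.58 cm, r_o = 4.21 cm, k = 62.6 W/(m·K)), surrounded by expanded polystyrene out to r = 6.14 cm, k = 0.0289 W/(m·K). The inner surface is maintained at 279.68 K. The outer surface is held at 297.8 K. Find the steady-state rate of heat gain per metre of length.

Q' = 8.72 W/m

Treat each layer as a resistance in series:
  R'_cast iron = ln(0.0421/0.0358)/(2πk) = 0.1621/(2π·62.6) = 4.121×10^-4 m·K/W
  R'_expanded polystyrene = ln(0.0614/0.0421)/(2πk) = 0.3774/(2π·0.0289) = 2.078 m·K/W
ΣR = 4.121×10^-4 + 2.078 = 2.078 m·K/W
Q' = ΔT/ΣR = (279.68 K − 297.8 K)/2.078 = -8.72 W/m
(Negative Q' ⇒ heat flows inward; heat gain = 8.72 W/m.)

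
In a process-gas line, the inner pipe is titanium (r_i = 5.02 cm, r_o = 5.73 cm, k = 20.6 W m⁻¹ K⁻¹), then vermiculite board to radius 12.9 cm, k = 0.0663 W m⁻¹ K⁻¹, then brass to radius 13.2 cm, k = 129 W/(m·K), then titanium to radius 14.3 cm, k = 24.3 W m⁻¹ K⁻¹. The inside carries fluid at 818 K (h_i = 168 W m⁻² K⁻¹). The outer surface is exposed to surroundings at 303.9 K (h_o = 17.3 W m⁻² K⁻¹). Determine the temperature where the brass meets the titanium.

Treat each layer as a resistance in series:
  R'_conv,in = 1/(2πr h) = 1/(2π·0.0502·168) = 0.01887 m·K/W
  R'_titanium = ln(0.0573/0.0502)/(2πk) = 0.1323/(2π·20.6) = 0.001022 m·K/W
  R'_vermiculite board = ln(0.129/0.0573)/(2πk) = 0.8115/(2π·0.0663) = 1.948 m·K/W
  R'_brass = ln(0.132/0.129)/(2πk) = 0.02299/(2π·129) = 2.836×10^-5 m·K/W
  R'_titanium = ln(0.143/0.132)/(2πk) = 0.08004/(2π·24.3) = 5.242×10^-4 m·K/W
  R'_conv,out = 1/(2πr h) = 1/(2π·0.143·17.3) = 0.06433 m·K/W
ΣR = 0.01887 + 0.001022 + 1.948 + 2.836×10^-5 + 5.242×10^-4 + 0.06433 = 2.033 m·K/W
Q' = ΔT/ΣR = (818 K − 303.9 K)/2.033 = 252.9 W/m
From the inner boundary to the brass/titanium interface, ΣR_partial = 1.968 m·K/W.
T_interface = T_in − Q'·ΣR_partial = 818 K − (252.9)(1.968) = 320.3 K

T = 320.3 K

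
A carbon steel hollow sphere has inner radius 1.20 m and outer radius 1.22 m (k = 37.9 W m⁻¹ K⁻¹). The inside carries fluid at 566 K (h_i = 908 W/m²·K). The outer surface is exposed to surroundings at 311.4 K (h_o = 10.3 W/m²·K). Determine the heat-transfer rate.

Series thermal resistances, inner to outer:
  R_conv,in = 1/(4πr²h) = 1/(4π·1.20²·908) = 6.086×10^-5 K/W
  R_carbon steel = (1/1.20 − 1/1.22)/(4πk) = 0.01366/(4π·37.9) = 2.868×10^-5 K/W
  R_conv,out = 1/(4πr²h) = 1/(4π·1.22²·10.3) = 0.005191 K/W
ΣR = 6.086×10^-5 + 2.868×10^-5 + 0.005191 = 0.005281 K/W
Q = ΔT/ΣR = (566 K − 311.4 K)/0.005281 = 48200 W

Q = 48.2 kW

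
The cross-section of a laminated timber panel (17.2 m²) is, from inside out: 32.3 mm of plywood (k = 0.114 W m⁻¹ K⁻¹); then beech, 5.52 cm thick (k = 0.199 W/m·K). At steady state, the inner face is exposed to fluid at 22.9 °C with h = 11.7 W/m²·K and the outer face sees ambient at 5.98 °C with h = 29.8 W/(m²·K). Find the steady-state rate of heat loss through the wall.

Q = 428 W

Resistance network (inner→outer):
  R_conv,in = 1/(hA) = 1/(11.7·17.2) = 0.004969 K/W
  R_plywood = L/(kA) = 0.0323/(0.114·17.2) = 0.01647 K/W
  R_beech = L/(kA) = 0.0552/(0.199·17.2) = 0.01613 K/W
  R_conv,out = 1/(hA) = 1/(29.8·17.2) = 0.001951 K/W
ΣR = 0.004969 + 0.01647 + 0.01613 + 0.001951 = 0.03952 K/W
Q = ΔT/ΣR = (22.9 °C − 5.98 °C)/0.03952 = 428 W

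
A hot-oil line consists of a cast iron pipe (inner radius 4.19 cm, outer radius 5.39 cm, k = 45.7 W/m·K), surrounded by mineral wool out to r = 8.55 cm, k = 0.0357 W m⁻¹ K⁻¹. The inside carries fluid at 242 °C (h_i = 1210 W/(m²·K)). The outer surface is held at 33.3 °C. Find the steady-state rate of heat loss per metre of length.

Treat each layer as a resistance in series:
  R'_conv,in = 1/(2πr h) = 1/(2π·0.0419·1210) = 0.003139 m·K/W
  R'_cast iron = ln(0.0539/0.0419)/(2πk) = 0.2518/(2π·45.7) = 8.771×10^-4 m·K/W
  R'_mineral wool = ln(0.0855/0.0539)/(2πk) = 0.4614/(2π·0.0357) = 2.057 m·K/W
ΣR = 0.003139 + 8.771×10^-4 + 2.057 = 2.061 m·K/W
Q' = ΔT/ΣR = (242 °C − 33.3 °C)/2.061 = 101 W/m

Q' = 101 W/m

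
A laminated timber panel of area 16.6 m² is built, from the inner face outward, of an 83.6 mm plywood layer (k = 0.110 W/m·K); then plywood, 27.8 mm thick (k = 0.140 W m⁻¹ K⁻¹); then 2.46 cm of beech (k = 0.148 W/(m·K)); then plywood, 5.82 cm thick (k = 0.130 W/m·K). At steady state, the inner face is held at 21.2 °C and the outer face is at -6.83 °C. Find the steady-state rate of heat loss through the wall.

Series thermal resistances, inner to outer:
  R_plywood = L/(kA) = 0.0836/(0.110·16.6) = 0.04578 K/W
  R_plywood = L/(kA) = 0.0278/(0.140·16.6) = 0.01196 K/W
  R_beech = L/(kA) = 0.0246/(0.148·16.6) = 0.01001 K/W
  R_plywood = L/(kA) = 0.0582/(0.130·16.6) = 0.02697 K/W
ΣR = 0.04578 + 0.01196 + 0.01001 + 0.02697 = 0.09472 K/W
Q = ΔT/ΣR = (21.2 °C − -6.83 °C)/0.09472 = 296 W

Q = 296 W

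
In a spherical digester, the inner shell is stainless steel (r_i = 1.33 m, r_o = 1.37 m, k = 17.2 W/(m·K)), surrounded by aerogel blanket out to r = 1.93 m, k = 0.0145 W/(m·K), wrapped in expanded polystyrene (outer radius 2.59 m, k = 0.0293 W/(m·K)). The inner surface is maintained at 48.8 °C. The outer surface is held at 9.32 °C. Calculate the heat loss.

Q = 26.0 W

Resistance network (inner→outer):
  R_stainless steel = (1/1.33 − 1/1.37)/(4πk) = 0.02195/(4π·17.2) = 1.016×10^-4 K/W
  R_aerogel blanket = (1/1.37 − 1/1.93)/(4πk) = 0.2118/(4π·0.0145) = 1.162 K/W
  R_expanded polystyrene = (1/1.93 − 1/2.59)/(4πk) = 0.1320/(4π·0.0293) = 0.3586 K/W
ΣR = 1.016×10^-4 + 1.162 + 0.3586 = 1.521 K/W
Q = ΔT/ΣR = (48.8 °C − 9.32 °C)/1.521 = 26.0 W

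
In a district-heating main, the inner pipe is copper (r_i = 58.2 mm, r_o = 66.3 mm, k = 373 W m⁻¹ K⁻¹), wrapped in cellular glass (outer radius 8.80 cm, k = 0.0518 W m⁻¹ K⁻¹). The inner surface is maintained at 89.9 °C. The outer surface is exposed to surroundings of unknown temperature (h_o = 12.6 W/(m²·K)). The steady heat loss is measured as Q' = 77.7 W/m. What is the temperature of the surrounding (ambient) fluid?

Series resistances:
  R'_copper = ln(0.0663/0.0582)/(2πk) = 0.1303/(2π·373) = 5.560×10^-5 m·K/W
  R'_cellular glass = ln(0.0880/0.0663)/(2πk) = 0.2831/(2π·0.0518) = 0.8700 m·K/W
  R'_conv,out = 1/(2πr h) = 1/(2π·0.0880·12.6) = 0.1435 m·K/W
ΣR = 1.014 m·K/W
ΔT = Q'·ΣR = 77.7 × 1.014 = 78.79 K
Heat flows outward, so T_out = T_in − ΔT = 89.9 − 78.79 = 11.1 °C

T_out = 11.1 °C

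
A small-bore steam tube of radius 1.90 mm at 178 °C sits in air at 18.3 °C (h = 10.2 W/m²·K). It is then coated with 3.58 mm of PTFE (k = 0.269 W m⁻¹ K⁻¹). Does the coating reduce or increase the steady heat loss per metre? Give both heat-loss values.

increases: 19.4 → 46.0 W/m

Critical radius for a cylinder: r_cr = k/h = 0.0264 m = 2.64 cm.
Outer radius after coating: r₂ = 0.00190 + 0.00358 = 0.00548 m.
Since r₁ < r_cr and r₂ ≤ r_cr, the coating moves toward the maximum at r_cr — heat loss rises.
Bare: R = 1/(2πr₁h) = 8.212 m·K/W; Q = 159.7/8.212 = 19.4 W/m.
Coated: R = R_cond + R_conv = 3.474 m·K/W; Q = 159.7/3.474 = 46.0 W/m.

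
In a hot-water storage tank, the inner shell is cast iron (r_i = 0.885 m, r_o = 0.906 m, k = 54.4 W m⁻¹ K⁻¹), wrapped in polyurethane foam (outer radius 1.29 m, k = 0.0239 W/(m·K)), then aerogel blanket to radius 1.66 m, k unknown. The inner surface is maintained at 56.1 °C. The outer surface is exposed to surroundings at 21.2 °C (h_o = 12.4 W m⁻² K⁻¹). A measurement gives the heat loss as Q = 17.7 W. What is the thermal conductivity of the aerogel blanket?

k = 0.0157 W/m·K

ΣR = ΔT/Q = |56.1 − 21.2|/17.7 = 1.972 K/W
Known resistances:
  R_cast iron = (1/0.885 − 1/0.906)/(4πk) = 0.02619/(4π·54.4) = 3.831×10^-5 K/W
  R_polyurethane foam = (1/0.906 − 1/1.29)/(4πk) = 0.3286/(4π·0.0239) = 1.094 K/W
  R_conv,out = 1/(4πr²h) = 1/(4π·1.66²·12.4) = 0.002329 K/W
R_aerogel blanket = ΣR − ΣR_known = 1.972 − 1.096 = 0.8760 K/W
(1/r₁−1/r₂)/(4πk) = 0.8760 ⇒ k = 0.1728/(4π·0.8760) = 0.0157 W/m·K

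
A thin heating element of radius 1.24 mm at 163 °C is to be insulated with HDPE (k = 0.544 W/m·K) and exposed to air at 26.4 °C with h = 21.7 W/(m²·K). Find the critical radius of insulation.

r_cr = 2.51 cm

For a cylinder, r_cr = k_ins/h = 0.544/21.7 = 0.0251 m = 2.51 cm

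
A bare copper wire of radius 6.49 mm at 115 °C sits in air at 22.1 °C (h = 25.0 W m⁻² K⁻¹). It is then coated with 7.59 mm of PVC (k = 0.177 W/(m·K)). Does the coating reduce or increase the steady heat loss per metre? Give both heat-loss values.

reduces: 94.7 → 80.9 W/m

Critical radius for a cylinder: r_cr = k/h = 0.00708 m = 0.708 cm.
Outer radius after coating: r₂ = 0.00649 + 0.00759 = 0.01408 m.
r₁ < r_cr < r₂: heat loss rises to a maximum at r_cr then falls. Whether the coating helps depends on whether Q(r₂) has dropped back below Q(r₁).
Bare: R = 1/(2πr₁h) = 0.9809 m·K/W; Q = 92.9/0.9809 = 94.7 W/m.
Coated: R = R_cond + R_conv = 1.149 m·K/W; Q = 92.9/1.149 = 80.9 W/m.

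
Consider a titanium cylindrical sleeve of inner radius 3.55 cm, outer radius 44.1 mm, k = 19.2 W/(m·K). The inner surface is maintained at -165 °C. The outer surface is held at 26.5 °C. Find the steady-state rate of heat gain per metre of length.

Q' = 2πk·ΔT/ln(r₂/r₁) = 2π × 19.2 × 191.5 / ln(0.0441/0.0355) = 1.06×10^5 W/m

Q' = 106 kW/m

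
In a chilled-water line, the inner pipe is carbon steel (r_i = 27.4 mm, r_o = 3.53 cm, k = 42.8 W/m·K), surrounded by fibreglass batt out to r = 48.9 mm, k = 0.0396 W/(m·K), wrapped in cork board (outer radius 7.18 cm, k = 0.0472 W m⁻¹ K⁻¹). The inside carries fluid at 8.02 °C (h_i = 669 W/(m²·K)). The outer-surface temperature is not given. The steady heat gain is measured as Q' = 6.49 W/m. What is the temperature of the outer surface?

Series resistances:
  R'_conv,in = 1/(2πr h) = 1/(2π·0.0274·669) = 0.008682 m·K/W
  R'_carbon steel = ln(0.0353/0.0274)/(2πk) = 0.2533/(2π·42.8) = 9.421×10^-4 m·K/W
  R'_fibreglass batt = ln(0.0489/0.0353)/(2πk) = 0.3259/(2π·0.0396) = 1.310 m·K/W
  R'_cork board = ln(0.0718/0.0489)/(2πk) = 0.3841/(2π·0.0472) = 1.295 m·K/W
ΣR = 2.615 m·K/W
ΔT = Q'·ΣR = 6.49 × 2.615 = 16.97 K
Heat flows inward, so T_out = T_in + ΔT = 8.02 + 16.97 = 25.0 °C

T_out = 25.0 °C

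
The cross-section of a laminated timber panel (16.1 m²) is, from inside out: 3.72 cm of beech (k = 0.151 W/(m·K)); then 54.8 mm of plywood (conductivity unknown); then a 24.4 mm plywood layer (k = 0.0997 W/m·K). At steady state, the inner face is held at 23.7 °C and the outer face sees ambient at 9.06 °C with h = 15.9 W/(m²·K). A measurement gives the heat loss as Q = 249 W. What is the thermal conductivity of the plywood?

ΣR = ΔT/Q = |23.7 − 9.06|/249 = 0.05880 K/W
Known resistances:
  R_beech = L/(kA) = 0.0372/(0.151·16.1) = 0.01530 K/W
  R_plywood = L/(kA) = 0.0244/(0.0997·16.1) = 0.01520 K/W
  R_conv,out = 1/(hA) = 1/(15.9·16.1) = 0.003906 K/W
R_plywood = ΣR − ΣR_known = 0.05880 − 0.03441 = 0.02439 K/W
L/(kA) = 0.02439 ⇒ k = 0.0548/(0.02439·16.1) = 0.140 W/m·K

k = 0.140 W/m·K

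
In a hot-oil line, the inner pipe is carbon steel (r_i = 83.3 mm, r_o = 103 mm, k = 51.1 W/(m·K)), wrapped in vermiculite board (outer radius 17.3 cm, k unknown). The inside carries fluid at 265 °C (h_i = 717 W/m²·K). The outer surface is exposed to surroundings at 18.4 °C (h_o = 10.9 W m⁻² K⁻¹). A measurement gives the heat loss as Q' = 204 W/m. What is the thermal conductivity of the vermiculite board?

k = 0.0736 W/m·K

ΣR = ΔT/Q' = |265 − 18.4|/204 = 1.209 m·K/W
Known resistances:
  R'_conv,in = 1/(2πr h) = 1/(2π·0.0833·717) = 0.002665 m·K/W
  R'_carbon steel = ln(0.103/0.0833)/(2πk) = 0.2123/(2π·51.1) = 6.612×10^-4 m·K/W
  R'_conv,out = 1/(2πr h) = 1/(2π·0.173·10.9) = 0.08440 m·K/W
R_vermiculite board = ΣR − ΣR_known = 1.209 − 0.08773 = 1.121 m·K/W
ln(r₂/r₁)/(2πk) = 1.121 ⇒ k = 0.5186/(2π·1.121) = 0.0736 W/m·K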